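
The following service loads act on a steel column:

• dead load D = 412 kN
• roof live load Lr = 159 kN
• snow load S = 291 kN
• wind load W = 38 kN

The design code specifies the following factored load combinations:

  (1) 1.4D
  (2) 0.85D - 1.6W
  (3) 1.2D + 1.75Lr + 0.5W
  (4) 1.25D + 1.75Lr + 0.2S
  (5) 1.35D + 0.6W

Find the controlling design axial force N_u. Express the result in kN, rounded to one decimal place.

851.5 kN

(1) 1.4(412) = 576.8
(2) 0.85(412) - 1.6(38) = 289.4
(3) 1.2(412) + 1.75(159) + 0.5(38) = 791.7
(4) 1.25(412) + 1.75(159) + 0.2(291) = 851.5
(5) 1.35(412) + 0.6(38) = 579.0
Combination 4 governs: N_u = 851.5 kN.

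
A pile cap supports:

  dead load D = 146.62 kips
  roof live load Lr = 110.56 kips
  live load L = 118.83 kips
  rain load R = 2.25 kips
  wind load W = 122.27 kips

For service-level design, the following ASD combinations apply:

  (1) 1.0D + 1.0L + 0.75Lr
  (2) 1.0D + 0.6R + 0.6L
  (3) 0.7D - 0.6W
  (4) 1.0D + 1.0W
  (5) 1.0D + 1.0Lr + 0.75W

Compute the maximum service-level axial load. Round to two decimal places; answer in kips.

(1) 1.0(146.62) + 1.0(118.83) + 0.75(110.56) = 146.62 + 118.83 + 82.92 = 348.37
(2) 1.0(146.62) + 0.6(2.25) + 0.6(118.83) = 146.62 + 1.35 + 71.30 = 219.27
(3) 0.7(146.62) - 0.6(122.27) = 102.63 - 73.36 = 29.27
(4) 1.0(146.62) + 1.0(122.27) = 146.62 + 122.27 = 268.89
(5) 1.0(146.62) + 1.0(110.56) + 0.75(122.27) = 146.62 + 110.56 + 91.70 = 348.88
The controlling combination is 5, giving 348.88 kips.

348.88 kips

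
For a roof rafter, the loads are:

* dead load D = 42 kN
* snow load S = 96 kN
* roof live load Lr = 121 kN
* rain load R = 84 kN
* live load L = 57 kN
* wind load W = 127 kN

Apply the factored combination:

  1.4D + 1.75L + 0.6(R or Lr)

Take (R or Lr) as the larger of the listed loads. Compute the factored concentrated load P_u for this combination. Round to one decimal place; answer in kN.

231.2 kN

(R or Lr) → Lr = 121 kN.
1.4(42) + 1.75(57) + 0.6(121) = 58.8 + 99.8 + 72.6 = 231.2
P_u = 231.2 kN.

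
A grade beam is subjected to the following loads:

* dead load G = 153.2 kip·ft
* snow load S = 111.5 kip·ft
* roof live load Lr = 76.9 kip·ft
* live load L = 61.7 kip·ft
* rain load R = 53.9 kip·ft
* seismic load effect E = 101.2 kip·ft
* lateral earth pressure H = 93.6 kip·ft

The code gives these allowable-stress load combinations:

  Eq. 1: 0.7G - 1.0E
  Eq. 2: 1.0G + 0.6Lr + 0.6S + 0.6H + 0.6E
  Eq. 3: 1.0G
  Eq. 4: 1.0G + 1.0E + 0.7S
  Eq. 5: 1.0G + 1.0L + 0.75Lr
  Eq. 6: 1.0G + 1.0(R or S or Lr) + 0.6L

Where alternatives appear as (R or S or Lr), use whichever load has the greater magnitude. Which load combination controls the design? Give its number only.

Combination 2

(R or S or Lr) → S = 111.5 kip·ft.
Eq. 1: 0.7(153.2) - 1.0(101.2) = 6.04
Eq. 2: 1.0(153.2) + 0.6(76.9) + 0.6(111.5) + 0.6(93.6) + 0.6(101.2) = 383.12
Eq. 3: 1.0(153.2) = 153.20
Eq. 4: 1.0(153.2) + 1.0(101.2) + 0.7(111.5) = 332.45
Eq. 5: 1.0(153.2) + 1.0(61.7) + 0.75(76.9) = 272.58
Eq. 6: 1.0(153.2) + 1.0(111.5) + 0.6(61.7) = 301.72
The largest value is 383.12 kip·ft from combination 2.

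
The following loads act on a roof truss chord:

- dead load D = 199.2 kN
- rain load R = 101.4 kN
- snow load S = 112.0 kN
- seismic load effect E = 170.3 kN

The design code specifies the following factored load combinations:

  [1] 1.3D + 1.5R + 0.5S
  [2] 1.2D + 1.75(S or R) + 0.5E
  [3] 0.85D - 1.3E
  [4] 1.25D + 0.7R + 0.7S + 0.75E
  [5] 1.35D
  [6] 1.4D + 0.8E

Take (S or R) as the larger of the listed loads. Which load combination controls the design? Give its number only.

Combination 4

(S or R) → S = 112.0 kN.
[1] 1.3(199.2) + 1.5(101.4) + 0.5(112.0) = 258.96 + 152.10 + 56.00 = 467.06
[2] 1.2(199.2) + 1.75(112.0) + 0.5(170.3) = 239.04 + 196.00 + 85.15 = 520.19
[3] 0.85(199.2) - 1.3(170.3) = 169.32 - 221.39 = -52.07
[4] 1.25(199.2) + 0.7(101.4) + 0.7(112.0) + 0.75(170.3) = 249.00 + 70.98 + 78.40 + 127.73 = 526.11
[5] 1.35(199.2) = 268.92
[6] 1.4(199.2) + 0.8(170.3) = 278.88 + 136.24 = 415.12
The largest value is 526.11 kN from combination 4.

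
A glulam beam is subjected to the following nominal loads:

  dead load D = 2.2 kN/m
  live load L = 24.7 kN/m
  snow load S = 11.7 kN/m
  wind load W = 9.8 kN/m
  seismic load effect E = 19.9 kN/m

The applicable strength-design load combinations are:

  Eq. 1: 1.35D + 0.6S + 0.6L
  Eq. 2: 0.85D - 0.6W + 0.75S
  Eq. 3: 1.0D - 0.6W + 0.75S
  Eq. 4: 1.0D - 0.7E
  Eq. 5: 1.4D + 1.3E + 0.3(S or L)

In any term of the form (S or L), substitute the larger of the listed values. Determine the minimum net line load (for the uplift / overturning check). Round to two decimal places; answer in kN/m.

(S or L) → L = 24.7 kN/m.
Eq. 1: 1.35(2.2) + 0.6(11.7) + 0.6(24.7) = 2.97 + 7.02 + 14.82 = 24.81
Eq. 2: 0.85(2.2) - 0.6(9.8) + 0.75(11.7) = 1.87 - 5.88 + 8.78 = 4.77
Eq. 3: 1.0(2.2) - 0.6(9.8) + 0.75(11.7) = 2.20 - 5.88 + 8.78 = 5.10
Eq. 4: 1.0(2.2) - 0.7(19.9) = 2.20 - 13.93 = -11.73
Eq. 5: 1.4(2.2) + 1.3(19.9) + 0.3(24.7) = 3.08 + 25.87 + 7.41 = 36.36
Combination 4 gives the minimum: -11.73 kN/m.

-11.73 kN/m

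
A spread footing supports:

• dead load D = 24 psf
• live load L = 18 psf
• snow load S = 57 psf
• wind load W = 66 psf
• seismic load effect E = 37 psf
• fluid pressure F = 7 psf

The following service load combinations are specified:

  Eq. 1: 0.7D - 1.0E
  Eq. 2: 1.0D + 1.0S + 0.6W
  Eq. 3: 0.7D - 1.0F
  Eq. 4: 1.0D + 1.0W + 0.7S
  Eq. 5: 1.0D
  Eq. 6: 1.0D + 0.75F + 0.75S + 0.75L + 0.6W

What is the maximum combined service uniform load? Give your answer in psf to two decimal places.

Eq. 1: 0.7(24) - 1.0(37) = 16.80 - 37.00 = -20.20
Eq. 2: 1.0(24) + 1.0(57) + 0.6(66) = 24.00 + 57.00 + 39.60 = 120.60
Eq. 3: 0.7(24) - 1.0(7) = 16.80 - 7.00 = 9.80
Eq. 4: 1.0(24) + 1.0(66) + 0.7(57) = 24.00 + 66.00 + 39.90 = 129.90
Eq. 5: 1.0(24) = 24.00
Eq. 6: 1.0(24) + 0.75(7) + 0.75(57) + 0.75(18) + 0.6(66) = 24.00 + 5.25 + 42.75 + 13.50 + 39.60 = 125.10
Combination 4 governs: q = 129.90 psf.

129.90 psf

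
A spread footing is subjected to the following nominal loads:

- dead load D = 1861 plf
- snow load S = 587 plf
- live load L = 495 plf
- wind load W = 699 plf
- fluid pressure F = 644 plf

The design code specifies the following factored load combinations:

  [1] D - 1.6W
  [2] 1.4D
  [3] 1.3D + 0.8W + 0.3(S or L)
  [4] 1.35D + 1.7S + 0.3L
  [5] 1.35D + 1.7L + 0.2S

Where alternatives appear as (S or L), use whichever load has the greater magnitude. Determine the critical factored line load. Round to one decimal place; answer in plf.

3658.8 plf

(S or L) → S = 587 plf.
[1] 1.0(1861) - 1.6(699) = 742.6
[2] 1.4(1861) = 2605.4
[3] 1.3(1861) + 0.8(699) + 0.3(587) = 3154.6
[4] 1.35(1861) + 1.7(587) + 0.3(495) = 3658.8
[5] 1.35(1861) + 1.7(495) + 0.2(587) = 3471.3
The controlling combination is 4, giving 3658.8 plf.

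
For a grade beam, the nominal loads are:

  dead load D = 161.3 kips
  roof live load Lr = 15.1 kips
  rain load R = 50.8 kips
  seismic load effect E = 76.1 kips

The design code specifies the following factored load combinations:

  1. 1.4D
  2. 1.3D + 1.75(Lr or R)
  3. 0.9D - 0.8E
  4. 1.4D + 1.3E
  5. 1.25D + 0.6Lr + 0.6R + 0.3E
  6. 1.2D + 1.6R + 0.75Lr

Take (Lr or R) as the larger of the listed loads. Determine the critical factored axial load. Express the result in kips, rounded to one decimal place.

324.8 kips

(Lr or R) → R = 50.8 kips.
1. 1.4(161.3) = 225.8
2. 1.3(161.3) + 1.75(50.8) = 209.7 + 88.9 = 298.6
3. 0.9(161.3) - 0.8(76.1) = 145.2 - 60.9 = 84.3
4. 1.4(161.3) + 1.3(76.1) = 324.8
5. 1.25(161.3) + 0.6(15.1) + 0.6(50.8) + 0.3(76.1) = 201.6 + 9.1 + 30.5 + 22.8 = 264.0
6. 1.2(161.3) + 1.6(50.8) + 0.75(15.1) = 193.6 + 81.3 + 11.3 = 286.2
The controlling combination is 4, giving 324.8 kips.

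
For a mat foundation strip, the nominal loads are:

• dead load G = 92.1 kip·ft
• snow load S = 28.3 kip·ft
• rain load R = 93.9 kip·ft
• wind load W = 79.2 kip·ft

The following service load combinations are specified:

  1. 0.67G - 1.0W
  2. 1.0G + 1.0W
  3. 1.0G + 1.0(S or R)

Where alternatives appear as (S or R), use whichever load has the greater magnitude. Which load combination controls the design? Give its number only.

(S or R) → R = 93.9 kip·ft.
1. 0.67(92.1) - 1.0(79.2) = 61.71 - 79.20 = -17.49
2. 1.0(92.1) + 1.0(79.2) = 92.10 + 79.20 = 171.30
3. 1.0(92.1) + 1.0(93.9) = 92.10 + 93.90 = 186.00
The largest value is 186.00 kip·ft from combination 3.

Combination 3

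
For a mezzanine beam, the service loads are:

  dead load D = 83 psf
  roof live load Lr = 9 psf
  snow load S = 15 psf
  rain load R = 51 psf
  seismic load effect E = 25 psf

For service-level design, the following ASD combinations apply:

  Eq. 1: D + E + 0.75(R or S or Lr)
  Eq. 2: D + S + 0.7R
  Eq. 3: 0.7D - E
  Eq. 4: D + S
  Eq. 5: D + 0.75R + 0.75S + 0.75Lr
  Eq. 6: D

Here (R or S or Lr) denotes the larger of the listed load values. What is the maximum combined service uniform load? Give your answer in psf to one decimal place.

(R or S or Lr) → R = 51 psf.
Eq. 1: 1.0(83) + 1.0(25) + 0.75(51) = 83.0 + 25.0 + 38.3 = 146.3
Eq. 2: 1.0(83) + 1.0(15) + 0.7(51) = 83.0 + 15.0 + 35.7 = 133.7
Eq. 3: 0.7(83) - 1.0(25) = 58.1 - 25.0 = 33.1
Eq. 4: 1.0(83) + 1.0(15) = 83.0 + 15.0 = 98.0
Eq. 5: 1.0(83) + 0.75(51) + 0.75(15) + 0.75(9) = 139.3
Eq. 6: 1.0(83) = 83.0
Maximum is from combination 1.

146.3 psf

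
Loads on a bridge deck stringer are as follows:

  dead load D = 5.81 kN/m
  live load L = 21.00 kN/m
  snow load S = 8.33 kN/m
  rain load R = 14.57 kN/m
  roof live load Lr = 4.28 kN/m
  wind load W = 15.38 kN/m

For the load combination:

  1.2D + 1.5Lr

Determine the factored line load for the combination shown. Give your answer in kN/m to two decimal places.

1.2(5.81) + 1.5(4.28) = 6.97 + 6.42 = 13.39
w_u = 13.39 kN/m.

13.39 kN/m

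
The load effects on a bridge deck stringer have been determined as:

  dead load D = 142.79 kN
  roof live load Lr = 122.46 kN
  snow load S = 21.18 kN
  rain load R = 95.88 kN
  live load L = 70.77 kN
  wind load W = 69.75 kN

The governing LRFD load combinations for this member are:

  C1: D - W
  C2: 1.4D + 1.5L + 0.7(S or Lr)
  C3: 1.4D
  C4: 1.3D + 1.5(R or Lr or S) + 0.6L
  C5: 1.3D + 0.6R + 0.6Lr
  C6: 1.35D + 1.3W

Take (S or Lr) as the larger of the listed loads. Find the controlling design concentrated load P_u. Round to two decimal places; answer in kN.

(S or Lr) → Lr = 122.46 kN; (R or Lr or S) → Lr = 122.46 kN.
C1: 1.0(142.79) - 1.0(69.75) = 73.04
C2: 1.4(142.79) + 1.5(70.77) + 0.7(122.46) = 391.78
C3: 1.4(142.79) = 199.91
C4: 1.3(142.79) + 1.5(122.46) + 0.6(70.77) = 411.78
C5: 1.3(142.79) + 0.6(95.88) + 0.6(122.46) = 316.63
C6: 1.35(142.79) + 1.3(69.75) = 283.44
Combination 4 governs: P_u = 411.78 kN.

411.78 kN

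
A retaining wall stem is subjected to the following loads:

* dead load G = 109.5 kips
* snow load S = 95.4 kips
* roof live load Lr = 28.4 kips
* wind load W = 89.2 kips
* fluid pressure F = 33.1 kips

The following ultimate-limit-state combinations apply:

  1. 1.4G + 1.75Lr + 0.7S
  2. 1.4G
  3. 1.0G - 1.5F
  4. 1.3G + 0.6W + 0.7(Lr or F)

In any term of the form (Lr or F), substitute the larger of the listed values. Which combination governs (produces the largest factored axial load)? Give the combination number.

(Lr or F) → F = 33.1 kips.
1. 1.4(109.5) + 1.75(28.4) + 0.7(95.4) = 153.30 + 49.70 + 66.78 = 269.78
2. 1.4(109.5) = 153.30
3. 1.0(109.5) - 1.5(33.1) = 109.50 - 49.65 = 59.85
4. 1.3(109.5) + 0.6(89.2) + 0.7(33.1) = 142.35 + 53.52 + 23.17 = 219.04
The largest value is 269.78 kips from combination 1.

Combination 1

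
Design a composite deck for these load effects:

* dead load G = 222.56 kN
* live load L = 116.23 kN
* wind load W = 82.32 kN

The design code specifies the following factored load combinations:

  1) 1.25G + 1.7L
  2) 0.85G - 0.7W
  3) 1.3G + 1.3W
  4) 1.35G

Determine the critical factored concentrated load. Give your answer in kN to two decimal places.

1) 1.25(222.56) + 1.7(116.23) = 475.79
2) 0.85(222.56) - 0.7(82.32) = 131.55
3) 1.3(222.56) + 1.3(82.32) = 396.34
4) 1.35(222.56) = 300.46
The controlling combination is 1, giving 475.79 kN.

475.79 kN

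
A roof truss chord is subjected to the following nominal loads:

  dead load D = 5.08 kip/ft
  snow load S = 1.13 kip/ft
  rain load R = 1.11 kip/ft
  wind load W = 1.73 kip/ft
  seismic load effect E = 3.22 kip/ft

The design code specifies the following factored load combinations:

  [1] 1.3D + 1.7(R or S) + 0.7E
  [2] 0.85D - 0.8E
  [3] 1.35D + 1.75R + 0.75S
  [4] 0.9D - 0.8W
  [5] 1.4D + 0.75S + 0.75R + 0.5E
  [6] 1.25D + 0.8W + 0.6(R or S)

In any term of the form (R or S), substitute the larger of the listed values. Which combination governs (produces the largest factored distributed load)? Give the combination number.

(R or S) → S = 1.13 kip/ft.
[1] 1.3(5.08) + 1.7(1.13) + 0.7(3.22) = 10.78
[2] 0.85(5.08) - 0.8(3.22) = 4.32 - 2.58 = 1.74
[3] 1.35(5.08) + 1.75(1.11) + 0.75(1.13) = 6.86 + 1.94 + 0.85 = 9.65
[4] 0.9(5.08) - 0.8(1.73) = 4.57 - 1.38 = 3.19
[5] 1.4(5.08) + 0.75(1.13) + 0.75(1.11) + 0.5(3.22) = 7.11 + 0.85 + 0.83 + 1.61 = 10.40
[6] 1.25(5.08) + 0.8(1.73) + 0.6(1.13) = 6.35 + 1.38 + 0.68 = 8.41
The largest value is 10.78 kip/ft from combination 1.

Combination 1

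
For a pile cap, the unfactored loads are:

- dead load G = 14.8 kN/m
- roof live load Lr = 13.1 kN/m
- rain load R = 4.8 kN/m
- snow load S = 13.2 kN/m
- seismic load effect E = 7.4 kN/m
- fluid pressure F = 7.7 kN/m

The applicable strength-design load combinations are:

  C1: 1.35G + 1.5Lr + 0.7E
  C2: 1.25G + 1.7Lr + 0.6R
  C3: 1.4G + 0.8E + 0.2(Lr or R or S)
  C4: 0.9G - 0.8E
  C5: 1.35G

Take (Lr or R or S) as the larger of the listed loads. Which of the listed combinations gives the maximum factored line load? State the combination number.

Combination 1

(Lr or R or S) → S = 13.2 kN/m.
C1: 1.35(14.8) + 1.5(13.1) + 0.7(7.4) = 44.8
C2: 1.25(14.8) + 1.7(13.1) + 0.6(4.8) = 43.7
C3: 1.4(14.8) + 0.8(7.4) + 0.2(13.2) = 29.3
C4: 0.9(14.8) - 0.8(7.4) = 7.4
C5: 1.35(14.8) = 20.0
The largest value is 44.8 kN/m from combination 1.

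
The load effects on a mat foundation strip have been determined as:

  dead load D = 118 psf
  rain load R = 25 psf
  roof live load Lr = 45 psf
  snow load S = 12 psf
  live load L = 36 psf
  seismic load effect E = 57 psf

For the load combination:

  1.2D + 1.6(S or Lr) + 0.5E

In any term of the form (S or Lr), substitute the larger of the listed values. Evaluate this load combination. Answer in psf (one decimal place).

(S or Lr) → Lr = 45 psf.
1.2(118) + 1.6(45) + 0.5(57) = 141.6 + 72.0 + 28.5 = 242.1
q_u = 242.1 psf.

242.1 psf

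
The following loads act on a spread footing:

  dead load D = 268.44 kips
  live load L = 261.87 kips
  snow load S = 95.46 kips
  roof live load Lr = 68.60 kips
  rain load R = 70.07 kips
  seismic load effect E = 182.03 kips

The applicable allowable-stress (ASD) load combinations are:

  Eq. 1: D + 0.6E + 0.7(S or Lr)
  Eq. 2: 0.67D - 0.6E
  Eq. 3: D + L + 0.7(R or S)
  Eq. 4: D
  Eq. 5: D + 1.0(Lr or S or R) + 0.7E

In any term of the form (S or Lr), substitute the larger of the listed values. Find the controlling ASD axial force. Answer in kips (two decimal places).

(S or Lr) → S = 95.46 kips; (R or S) → S = 95.46 kips; (Lr or S or R) → S = 95.46 kips.
Eq. 1: 1.0(268.44) + 0.6(182.03) + 0.7(95.46) = 444.48
Eq. 2: 0.67(268.44) - 0.6(182.03) = 70.64
Eq. 3: 1.0(268.44) + 1.0(261.87) + 0.7(95.46) = 597.13
Eq. 4: 1.0(268.44) = 268.44
Eq. 5: 1.0(268.44) + 1.0(95.46) + 0.7(182.03) = 491.32
Maximum is from combination 3.

597.13 kips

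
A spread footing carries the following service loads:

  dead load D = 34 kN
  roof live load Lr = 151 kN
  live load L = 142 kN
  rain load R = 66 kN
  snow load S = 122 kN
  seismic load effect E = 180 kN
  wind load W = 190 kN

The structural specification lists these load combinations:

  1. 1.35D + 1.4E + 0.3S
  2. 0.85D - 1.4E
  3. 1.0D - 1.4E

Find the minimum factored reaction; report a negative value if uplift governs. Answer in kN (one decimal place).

-223.1 kN

1. 1.35(34) + 1.4(180) + 0.3(122) = 45.9 + 252.0 + 36.6 = 334.5
2. 0.85(34) - 1.4(180) = 28.9 - 252.0 = -223.1
3. 1.0(34) - 1.4(180) = 34.0 - 252.0 = -218.0
Combination 2 gives the minimum: -223.1 kN.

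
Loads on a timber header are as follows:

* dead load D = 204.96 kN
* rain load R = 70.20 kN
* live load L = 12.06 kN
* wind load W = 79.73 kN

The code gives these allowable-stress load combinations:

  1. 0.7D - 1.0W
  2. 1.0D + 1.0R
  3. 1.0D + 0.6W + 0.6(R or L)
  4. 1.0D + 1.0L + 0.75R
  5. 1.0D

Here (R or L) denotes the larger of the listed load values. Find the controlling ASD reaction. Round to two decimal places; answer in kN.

294.92 kN

(R or L) → R = 70.20 kN.
1. 0.7(204.96) - 1.0(79.73) = 143.47 - 79.73 = 63.74
2. 1.0(204.96) + 1.0(70.20) = 204.96 + 70.20 = 275.16
3. 1.0(204.96) + 0.6(79.73) + 0.6(70.20) = 204.96 + 47.84 + 42.12 = 294.92
4. 1.0(204.96) + 1.0(12.06) + 0.75(70.20) = 204.96 + 12.06 + 52.65 = 269.67
5. 1.0(204.96) = 204.96
Maximum is from combination 3.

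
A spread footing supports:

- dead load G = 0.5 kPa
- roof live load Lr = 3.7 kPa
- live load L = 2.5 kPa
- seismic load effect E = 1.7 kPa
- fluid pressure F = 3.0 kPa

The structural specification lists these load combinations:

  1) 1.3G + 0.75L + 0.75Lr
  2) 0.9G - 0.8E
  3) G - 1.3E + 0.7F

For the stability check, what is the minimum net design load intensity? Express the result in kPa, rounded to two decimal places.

-0.91 kPa

1) 1.3(0.5) + 0.75(2.5) + 0.75(3.7) = 5.30
2) 0.9(0.5) - 0.8(1.7) = -0.91
3) 1.0(0.5) - 1.3(1.7) + 0.7(3.0) = 0.39
Combination 2 gives the minimum: -0.91 kPa.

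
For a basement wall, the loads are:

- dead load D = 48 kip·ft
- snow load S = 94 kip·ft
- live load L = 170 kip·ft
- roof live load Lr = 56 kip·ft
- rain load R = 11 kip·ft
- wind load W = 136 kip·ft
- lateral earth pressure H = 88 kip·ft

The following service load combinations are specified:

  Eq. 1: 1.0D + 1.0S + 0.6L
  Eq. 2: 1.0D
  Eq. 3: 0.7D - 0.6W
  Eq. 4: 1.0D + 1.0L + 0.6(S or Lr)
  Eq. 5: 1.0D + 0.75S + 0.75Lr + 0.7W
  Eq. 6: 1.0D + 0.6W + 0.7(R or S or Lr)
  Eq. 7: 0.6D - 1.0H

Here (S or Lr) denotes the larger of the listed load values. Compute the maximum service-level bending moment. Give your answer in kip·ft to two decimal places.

274.40 kip·ft

(S or Lr) → S = 94 kip·ft; (R or S or Lr) → S = 94 kip·ft.
Eq. 1: 1.0(48) + 1.0(94) + 0.6(170) = 48.00 + 94.00 + 102.00 = 244.00
Eq. 2: 1.0(48) = 48.00
Eq. 3: 0.7(48) - 0.6(136) = 33.60 - 81.60 = -48.00
Eq. 4: 1.0(48) + 1.0(170) + 0.6(94) = 48.00 + 170.00 + 56.40 = 274.40
Eq. 5: 1.0(48) + 0.75(94) + 0.75(56) + 0.7(136) = 48.00 + 70.50 + 42.00 + 95.20 = 255.70
Eq. 6: 1.0(48) + 0.6(136) + 0.7(94) = 48.00 + 81.60 + 65.80 = 195.40
Eq. 7: 0.6(48) - 1.0(88) = 28.80 - 88.00 = -59.20
Combination 4 governs: M = 274.40 kip·ft.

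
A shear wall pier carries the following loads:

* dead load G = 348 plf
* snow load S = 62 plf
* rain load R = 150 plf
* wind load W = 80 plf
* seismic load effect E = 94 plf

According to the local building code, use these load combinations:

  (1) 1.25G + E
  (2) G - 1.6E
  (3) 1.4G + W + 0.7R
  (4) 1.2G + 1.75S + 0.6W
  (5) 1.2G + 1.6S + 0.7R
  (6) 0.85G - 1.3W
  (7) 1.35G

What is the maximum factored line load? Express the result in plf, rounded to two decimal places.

(1) 1.25(348) + 1.0(94) = 435.00 + 94.00 = 529.00
(2) 1.0(348) - 1.6(94) = 348.00 - 150.40 = 197.60
(3) 1.4(348) + 1.0(80) + 0.7(150) = 487.20 + 80.00 + 105.00 = 672.20
(4) 1.2(348) + 1.75(62) + 0.6(80) = 417.60 + 108.50 + 48.00 = 574.10
(5) 1.2(348) + 1.6(62) + 0.7(150) = 417.60 + 99.20 + 105.00 = 621.80
(6) 0.85(348) - 1.3(80) = 295.80 - 104.00 = 191.80
(7) 1.35(348) = 469.80
The controlling combination is 3, giving 672.20 plf.

672.20 plf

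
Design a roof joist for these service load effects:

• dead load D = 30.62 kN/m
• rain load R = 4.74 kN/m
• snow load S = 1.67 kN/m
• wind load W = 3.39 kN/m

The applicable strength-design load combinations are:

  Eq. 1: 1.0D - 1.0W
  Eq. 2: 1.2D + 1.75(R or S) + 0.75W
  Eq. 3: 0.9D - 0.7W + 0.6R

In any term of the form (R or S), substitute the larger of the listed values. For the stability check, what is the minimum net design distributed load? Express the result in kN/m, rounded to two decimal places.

(R or S) → R = 4.74 kN/m.
Eq. 1: 1.0(30.62) - 1.0(3.39) = 30.62 - 3.39 = 27.23
Eq. 2: 1.2(30.62) + 1.75(4.74) + 0.75(3.39) = 36.74 + 8.30 + 2.54 = 47.58
Eq. 3: 0.9(30.62) - 0.7(3.39) + 0.6(4.74) = 27.56 - 2.37 + 2.84 = 28.03
Combination 1 gives the minimum: 27.23 kN/m.

27.23 kN/m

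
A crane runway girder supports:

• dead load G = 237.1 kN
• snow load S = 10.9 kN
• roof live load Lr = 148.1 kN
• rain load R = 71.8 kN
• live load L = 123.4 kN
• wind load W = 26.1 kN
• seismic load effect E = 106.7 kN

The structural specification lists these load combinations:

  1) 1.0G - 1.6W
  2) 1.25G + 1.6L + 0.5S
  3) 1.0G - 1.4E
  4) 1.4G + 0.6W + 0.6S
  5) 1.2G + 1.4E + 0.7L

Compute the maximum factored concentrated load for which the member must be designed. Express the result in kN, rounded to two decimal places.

1) 1.0(237.1) - 1.6(26.1) = 237.10 - 41.76 = 195.34
2) 1.25(237.1) + 1.6(123.4) + 0.5(10.9) = 296.38 + 197.44 + 5.45 = 499.27
3) 1.0(237.1) - 1.4(106.7) = 237.10 - 149.38 = 87.72
4) 1.4(237.1) + 0.6(26.1) + 0.6(10.9) = 331.94 + 15.66 + 6.54 = 354.14
5) 1.2(237.1) + 1.4(106.7) + 0.7(123.4) = 284.52 + 149.38 + 86.38 = 520.28
Combination 5 governs: P_u = 520.28 kN.

520.28 kN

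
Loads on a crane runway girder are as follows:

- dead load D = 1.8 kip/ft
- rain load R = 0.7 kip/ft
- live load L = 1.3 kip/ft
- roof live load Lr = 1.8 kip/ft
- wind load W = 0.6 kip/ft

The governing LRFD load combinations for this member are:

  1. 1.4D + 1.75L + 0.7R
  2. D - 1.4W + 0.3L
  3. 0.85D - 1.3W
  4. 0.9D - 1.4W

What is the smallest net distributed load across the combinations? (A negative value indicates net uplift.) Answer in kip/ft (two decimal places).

0.75 kip/ft

1. 1.4(1.8) + 1.75(1.3) + 0.7(0.7) = 2.52 + 2.28 + 0.49 = 5.29
2. 1.0(1.8) - 1.4(0.6) + 0.3(1.3) = 1.80 - 0.84 + 0.39 = 1.35
3. 0.85(1.8) - 1.3(0.6) = 1.53 - 0.78 = 0.75
4. 0.9(1.8) - 1.4(0.6) = 1.62 - 0.84 = 0.78
Combination 3 gives the minimum: 0.75 kip/ft.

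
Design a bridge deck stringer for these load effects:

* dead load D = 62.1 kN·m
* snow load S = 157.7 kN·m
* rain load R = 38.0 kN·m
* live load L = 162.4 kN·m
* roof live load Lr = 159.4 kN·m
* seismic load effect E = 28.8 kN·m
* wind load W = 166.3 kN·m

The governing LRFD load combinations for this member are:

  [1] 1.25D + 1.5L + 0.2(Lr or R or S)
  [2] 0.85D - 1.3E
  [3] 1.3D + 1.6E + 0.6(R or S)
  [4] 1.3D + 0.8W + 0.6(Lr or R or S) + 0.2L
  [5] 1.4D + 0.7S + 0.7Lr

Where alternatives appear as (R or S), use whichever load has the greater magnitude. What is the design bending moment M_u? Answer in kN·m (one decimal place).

353.1 kN·m

(Lr or R or S) → Lr = 159.4 kN·m; (R or S) → S = 157.7 kN·m.
[1] 1.25(62.1) + 1.5(162.4) + 0.2(159.4) = 77.6 + 243.6 + 31.9 = 353.1
[2] 0.85(62.1) - 1.3(28.8) = 15.3
[3] 1.3(62.1) + 1.6(28.8) + 0.6(157.7) = 80.7 + 46.1 + 94.6 = 221.4
[4] 1.3(62.1) + 0.8(166.3) + 0.6(159.4) + 0.2(162.4) = 341.9
[5] 1.4(62.1) + 0.7(157.7) + 0.7(159.4) = 86.9 + 110.4 + 111.6 = 308.9
The controlling combination is 1, giving 353.1 kN·m.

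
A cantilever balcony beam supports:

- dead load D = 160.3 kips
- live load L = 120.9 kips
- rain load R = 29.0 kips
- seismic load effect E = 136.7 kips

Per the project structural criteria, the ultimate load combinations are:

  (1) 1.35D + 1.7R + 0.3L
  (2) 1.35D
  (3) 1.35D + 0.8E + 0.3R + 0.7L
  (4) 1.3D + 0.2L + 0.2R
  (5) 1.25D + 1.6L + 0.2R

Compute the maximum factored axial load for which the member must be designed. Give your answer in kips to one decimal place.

419.1 kips

(1) 1.35(160.3) + 1.7(29.0) + 0.3(120.9) = 216.4 + 49.3 + 36.3 = 302.0
(2) 1.35(160.3) = 216.4
(3) 1.35(160.3) + 0.8(136.7) + 0.3(29.0) + 0.7(120.9) = 216.4 + 109.4 + 8.7 + 84.6 = 419.1
(4) 1.3(160.3) + 0.2(120.9) + 0.2(29.0) = 208.4 + 24.2 + 5.8 = 238.4
(5) 1.25(160.3) + 1.6(120.9) + 0.2(29.0) = 200.4 + 193.4 + 5.8 = 399.6
Combination 3 governs: P_u = 419.1 kips.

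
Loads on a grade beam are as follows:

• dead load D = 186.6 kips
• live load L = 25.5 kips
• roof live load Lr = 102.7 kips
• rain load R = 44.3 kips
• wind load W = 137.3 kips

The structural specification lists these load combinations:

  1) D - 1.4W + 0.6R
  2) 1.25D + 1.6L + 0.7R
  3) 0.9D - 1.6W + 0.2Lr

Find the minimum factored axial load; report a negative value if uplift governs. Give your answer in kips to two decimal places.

1) 1.0(186.6) - 1.4(137.3) + 0.6(44.3) = 186.60 - 192.22 + 26.58 = 20.96
2) 1.25(186.6) + 1.6(25.5) + 0.7(44.3) = 233.25 + 40.80 + 31.01 = 305.06
3) 0.9(186.6) - 1.6(137.3) + 0.2(102.7) = 167.94 - 219.68 + 20.54 = -31.20
Combination 3 gives the minimum: -31.20 kips.

-31.20 kips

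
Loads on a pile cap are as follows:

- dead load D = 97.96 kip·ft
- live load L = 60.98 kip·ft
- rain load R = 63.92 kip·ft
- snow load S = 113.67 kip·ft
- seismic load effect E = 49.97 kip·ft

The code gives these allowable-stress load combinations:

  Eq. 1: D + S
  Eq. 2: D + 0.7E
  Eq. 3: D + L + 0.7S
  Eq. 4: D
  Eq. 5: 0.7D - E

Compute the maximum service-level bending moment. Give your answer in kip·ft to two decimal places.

238.51 kip·ft

Eq. 1: 1.0(97.96) + 1.0(113.67) = 97.96 + 113.67 = 211.63
Eq. 2: 1.0(97.96) + 0.7(49.97) = 97.96 + 34.98 = 132.94
Eq. 3: 1.0(97.96) + 1.0(60.98) + 0.7(113.67) = 97.96 + 60.98 + 79.57 = 238.51
Eq. 4: 1.0(97.96) = 97.96
Eq. 5: 0.7(97.96) - 1.0(49.97) = 68.57 - 49.97 = 18.60
The controlling combination is 3, giving 238.51 kip·ft.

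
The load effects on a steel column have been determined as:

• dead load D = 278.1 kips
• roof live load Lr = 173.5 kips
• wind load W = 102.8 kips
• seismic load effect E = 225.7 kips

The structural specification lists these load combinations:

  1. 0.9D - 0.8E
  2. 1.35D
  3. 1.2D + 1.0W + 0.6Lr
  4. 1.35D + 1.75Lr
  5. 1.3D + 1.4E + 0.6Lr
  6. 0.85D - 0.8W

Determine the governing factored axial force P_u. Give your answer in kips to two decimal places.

1. 0.9(278.1) - 0.8(225.7) = 69.73
2. 1.35(278.1) = 375.44
3. 1.2(278.1) + 1.0(102.8) + 0.6(173.5) = 540.62
4. 1.35(278.1) + 1.75(173.5) = 679.06
5. 1.3(278.1) + 1.4(225.7) + 0.6(173.5) = 781.61
6. 0.85(278.1) - 0.8(102.8) = 154.15
Maximum is from combination 5.

781.61 kips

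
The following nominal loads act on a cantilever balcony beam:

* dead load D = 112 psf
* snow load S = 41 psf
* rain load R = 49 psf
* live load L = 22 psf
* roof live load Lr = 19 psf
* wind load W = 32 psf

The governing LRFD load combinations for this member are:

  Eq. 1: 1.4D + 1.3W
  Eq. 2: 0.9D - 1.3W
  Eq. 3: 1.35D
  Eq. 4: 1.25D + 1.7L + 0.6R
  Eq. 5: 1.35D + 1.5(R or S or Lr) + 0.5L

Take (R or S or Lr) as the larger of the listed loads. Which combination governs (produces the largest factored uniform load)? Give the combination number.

Combination 5

(R or S or Lr) → R = 49 psf.
Eq. 1: 1.4(112) + 1.3(32) = 198.4
Eq. 2: 0.9(112) - 1.3(32) = 59.2
Eq. 3: 1.35(112) = 151.2
Eq. 4: 1.25(112) + 1.7(22) + 0.6(49) = 206.8
Eq. 5: 1.35(112) + 1.5(49) + 0.5(22) = 235.7
The largest value is 235.7 psf from combination 5.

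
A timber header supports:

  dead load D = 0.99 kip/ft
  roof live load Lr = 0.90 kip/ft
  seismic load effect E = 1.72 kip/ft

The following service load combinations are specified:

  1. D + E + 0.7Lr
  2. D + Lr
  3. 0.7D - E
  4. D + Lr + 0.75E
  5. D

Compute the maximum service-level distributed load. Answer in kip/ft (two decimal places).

3.34 kip/ft

1. 1.0(0.99) + 1.0(1.72) + 0.7(0.90) = 0.99 + 1.72 + 0.63 = 3.34
2. 1.0(0.99) + 1.0(0.90) = 0.99 + 0.90 = 1.89
3. 0.7(0.99) - 1.0(1.72) = 0.69 - 1.72 = -1.03
4. 1.0(0.99) + 1.0(0.90) + 0.75(1.72) = 0.99 + 0.90 + 1.29 = 3.18
5. 1.0(0.99) = 0.99
The controlling combination is 1, giving 3.34 kip/ft.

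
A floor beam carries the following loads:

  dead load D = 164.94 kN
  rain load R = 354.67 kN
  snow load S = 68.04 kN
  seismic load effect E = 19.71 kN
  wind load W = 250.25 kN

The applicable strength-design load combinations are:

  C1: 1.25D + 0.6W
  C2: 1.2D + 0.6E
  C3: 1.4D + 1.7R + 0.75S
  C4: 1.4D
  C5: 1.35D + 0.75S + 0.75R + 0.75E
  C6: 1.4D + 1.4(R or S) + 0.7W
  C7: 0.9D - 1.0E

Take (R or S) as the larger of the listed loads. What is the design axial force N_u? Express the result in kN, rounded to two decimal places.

(R or S) → R = 354.67 kN.
C1: 1.25(164.94) + 0.6(250.25) = 206.18 + 150.15 = 356.33
C2: 1.2(164.94) + 0.6(19.71) = 209.75
C3: 1.4(164.94) + 1.7(354.67) + 0.75(68.04) = 230.92 + 602.94 + 51.03 = 884.89
C4: 1.4(164.94) = 230.92
C5: 1.35(164.94) + 0.75(68.04) + 0.75(354.67) + 0.75(19.71) = 222.67 + 51.03 + 266.00 + 14.78 = 554.48
C6: 1.4(164.94) + 1.4(354.67) + 0.7(250.25) = 902.63
C7: 0.9(164.94) - 1.0(19.71) = 148.45 - 19.71 = 128.74
The controlling combination is 6, giving 902.63 kN.

902.63 kN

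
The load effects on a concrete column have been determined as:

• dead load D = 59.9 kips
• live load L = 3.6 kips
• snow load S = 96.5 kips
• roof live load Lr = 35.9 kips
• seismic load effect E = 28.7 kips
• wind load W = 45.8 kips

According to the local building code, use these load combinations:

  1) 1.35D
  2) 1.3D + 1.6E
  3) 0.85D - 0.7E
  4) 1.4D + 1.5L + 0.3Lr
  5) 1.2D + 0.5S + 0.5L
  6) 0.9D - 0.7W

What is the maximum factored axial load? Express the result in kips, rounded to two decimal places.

1) 1.35(59.9) = 80.87
2) 1.3(59.9) + 1.6(28.7) = 77.87 + 45.92 = 123.79
3) 0.85(59.9) - 0.7(28.7) = 50.92 - 20.09 = 30.83
4) 1.4(59.9) + 1.5(3.6) + 0.3(35.9) = 83.86 + 5.40 + 10.77 = 100.03
5) 1.2(59.9) + 0.5(96.5) + 0.5(3.6) = 71.88 + 48.25 + 1.80 = 121.93
6) 0.9(59.9) - 0.7(45.8) = 53.91 - 32.06 = 21.85
Maximum is from combination 2.

123.79 kips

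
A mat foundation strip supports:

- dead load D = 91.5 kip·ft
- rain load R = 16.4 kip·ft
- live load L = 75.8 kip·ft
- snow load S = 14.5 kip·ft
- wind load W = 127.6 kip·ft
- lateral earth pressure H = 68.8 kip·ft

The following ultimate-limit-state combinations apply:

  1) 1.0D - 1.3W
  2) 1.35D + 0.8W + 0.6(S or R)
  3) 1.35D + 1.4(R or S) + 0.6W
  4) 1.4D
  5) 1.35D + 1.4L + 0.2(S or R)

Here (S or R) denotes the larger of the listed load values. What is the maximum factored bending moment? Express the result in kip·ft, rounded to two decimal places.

(S or R) → R = 16.4 kip·ft; (R or S) → R = 16.4 kip·ft.
1) 1.0(91.5) - 1.3(127.6) = -74.38
2) 1.35(91.5) + 0.8(127.6) + 0.6(16.4) = 235.45
3) 1.35(91.5) + 1.4(16.4) + 0.6(127.6) = 223.05
4) 1.4(91.5) = 128.10
5) 1.35(91.5) + 1.4(75.8) + 0.2(16.4) = 232.93
The controlling combination is 2, giving 235.45 kip·ft.

235.45 kip·ft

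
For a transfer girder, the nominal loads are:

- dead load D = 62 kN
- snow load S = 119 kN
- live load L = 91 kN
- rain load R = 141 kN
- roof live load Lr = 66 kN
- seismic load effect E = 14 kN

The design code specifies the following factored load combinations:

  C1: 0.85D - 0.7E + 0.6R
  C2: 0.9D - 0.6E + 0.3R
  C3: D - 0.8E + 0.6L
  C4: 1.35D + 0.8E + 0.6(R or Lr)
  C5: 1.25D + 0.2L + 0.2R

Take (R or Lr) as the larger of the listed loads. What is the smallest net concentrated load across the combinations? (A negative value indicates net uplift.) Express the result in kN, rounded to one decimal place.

(R or Lr) → R = 141 kN.
C1: 0.85(62) - 0.7(14) + 0.6(141) = 52.7 - 9.8 + 84.6 = 127.5
C2: 0.9(62) - 0.6(14) + 0.3(141) = 55.8 - 8.4 + 42.3 = 89.7
C3: 1.0(62) - 0.8(14) + 0.6(91) = 62.0 - 11.2 + 54.6 = 105.4
C4: 1.35(62) + 0.8(14) + 0.6(141) = 83.7 + 11.2 + 84.6 = 179.5
C5: 1.25(62) + 0.2(91) + 0.2(141) = 77.5 + 18.2 + 28.2 = 123.9
Combination 2 gives the minimum: 89.7 kN.

89.7 kN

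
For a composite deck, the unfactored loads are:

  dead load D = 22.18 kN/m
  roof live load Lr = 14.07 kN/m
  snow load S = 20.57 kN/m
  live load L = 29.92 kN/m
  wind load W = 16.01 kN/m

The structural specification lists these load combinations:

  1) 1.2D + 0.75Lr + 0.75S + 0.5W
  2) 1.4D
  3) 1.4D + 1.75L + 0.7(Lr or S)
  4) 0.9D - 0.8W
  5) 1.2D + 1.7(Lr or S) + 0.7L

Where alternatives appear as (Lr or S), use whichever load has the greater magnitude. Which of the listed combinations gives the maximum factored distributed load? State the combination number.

Combination 3

(Lr or S) → S = 20.57 kN/m.
1) 1.2(22.18) + 0.75(14.07) + 0.75(20.57) + 0.5(16.01) = 60.60
2) 1.4(22.18) = 31.05
3) 1.4(22.18) + 1.75(29.92) + 0.7(20.57) = 97.81
4) 0.9(22.18) - 0.8(16.01) = 7.15
5) 1.2(22.18) + 1.7(20.57) + 0.7(29.92) = 82.53
The largest value is 97.81 kN/m from combination 3.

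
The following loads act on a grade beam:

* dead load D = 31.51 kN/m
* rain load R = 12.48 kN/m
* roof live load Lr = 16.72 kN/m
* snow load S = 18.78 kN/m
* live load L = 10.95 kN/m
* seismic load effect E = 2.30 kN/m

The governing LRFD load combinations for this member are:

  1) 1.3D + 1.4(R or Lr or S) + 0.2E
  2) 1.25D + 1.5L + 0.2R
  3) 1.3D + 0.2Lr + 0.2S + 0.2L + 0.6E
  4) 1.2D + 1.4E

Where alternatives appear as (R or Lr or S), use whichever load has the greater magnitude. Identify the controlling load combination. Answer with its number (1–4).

(R or Lr or S) → S = 18.78 kN/m.
1) 1.3(31.51) + 1.4(18.78) + 0.2(2.30) = 67.72
2) 1.25(31.51) + 1.5(10.95) + 0.2(12.48) = 58.31
3) 1.3(31.51) + 0.2(16.72) + 0.2(18.78) + 0.2(10.95) + 0.6(2.30) = 40.96 + 3.34 + 3.76 + 2.19 + 1.38 = 51.63
4) 1.2(31.51) + 1.4(2.30) = 37.81 + 3.22 = 41.03
The largest value is 67.72 kN/m from combination 1.

Combination 1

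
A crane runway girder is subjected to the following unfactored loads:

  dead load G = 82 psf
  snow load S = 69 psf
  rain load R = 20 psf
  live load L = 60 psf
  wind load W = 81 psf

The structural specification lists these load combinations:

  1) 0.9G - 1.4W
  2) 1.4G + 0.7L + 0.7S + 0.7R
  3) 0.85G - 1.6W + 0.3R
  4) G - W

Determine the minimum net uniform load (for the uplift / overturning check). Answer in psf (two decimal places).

1) 0.9(82) - 1.4(81) = -39.60
2) 1.4(82) + 0.7(60) + 0.7(69) + 0.7(20) = 219.10
3) 0.85(82) - 1.6(81) + 0.3(20) = -53.90
4) 1.0(82) - 1.0(81) = 1.00
Combination 3 gives the minimum: -53.90 psf.

-53.90 psf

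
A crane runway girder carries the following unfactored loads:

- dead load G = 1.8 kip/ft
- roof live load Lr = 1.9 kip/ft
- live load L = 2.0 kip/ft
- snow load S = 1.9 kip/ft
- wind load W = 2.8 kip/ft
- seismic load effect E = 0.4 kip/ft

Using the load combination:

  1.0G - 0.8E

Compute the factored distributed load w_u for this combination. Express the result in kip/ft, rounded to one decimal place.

1.5 kip/ft

1.0(1.8) - 0.8(0.4) = 1.8 - 0.3 = 1.5
w_u = 1.5 kip/ft.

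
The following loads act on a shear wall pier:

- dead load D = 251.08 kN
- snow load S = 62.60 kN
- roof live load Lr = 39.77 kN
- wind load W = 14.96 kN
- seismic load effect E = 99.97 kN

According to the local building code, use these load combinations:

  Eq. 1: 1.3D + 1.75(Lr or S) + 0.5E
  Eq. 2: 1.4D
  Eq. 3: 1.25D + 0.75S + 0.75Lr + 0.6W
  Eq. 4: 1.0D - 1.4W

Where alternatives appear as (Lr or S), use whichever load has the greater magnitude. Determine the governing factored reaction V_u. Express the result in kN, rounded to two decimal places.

485.94 kN

(Lr or S) → S = 62.60 kN.
Eq. 1: 1.3(251.08) + 1.75(62.60) + 0.5(99.97) = 485.94
Eq. 2: 1.4(251.08) = 351.51
Eq. 3: 1.25(251.08) + 0.75(62.60) + 0.75(39.77) + 0.6(14.96) = 399.60
Eq. 4: 1.0(251.08) - 1.4(14.96) = 230.14
Combination 1 governs: V_u = 485.94 kN.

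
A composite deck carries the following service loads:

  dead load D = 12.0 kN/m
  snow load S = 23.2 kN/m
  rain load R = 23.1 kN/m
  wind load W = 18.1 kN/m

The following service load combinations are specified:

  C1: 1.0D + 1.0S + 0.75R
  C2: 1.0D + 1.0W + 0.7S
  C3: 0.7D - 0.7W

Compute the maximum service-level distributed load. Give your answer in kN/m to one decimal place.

52.5 kN/m

C1: 1.0(12.0) + 1.0(23.2) + 0.75(23.1) = 12.0 + 23.2 + 17.3 = 52.5
C2: 1.0(12.0) + 1.0(18.1) + 0.7(23.2) = 12.0 + 18.1 + 16.2 = 46.3
C3: 0.7(12.0) - 0.7(18.1) = 8.4 - 12.7 = -4.3
Combination 1 governs: w = 52.5 kN/m.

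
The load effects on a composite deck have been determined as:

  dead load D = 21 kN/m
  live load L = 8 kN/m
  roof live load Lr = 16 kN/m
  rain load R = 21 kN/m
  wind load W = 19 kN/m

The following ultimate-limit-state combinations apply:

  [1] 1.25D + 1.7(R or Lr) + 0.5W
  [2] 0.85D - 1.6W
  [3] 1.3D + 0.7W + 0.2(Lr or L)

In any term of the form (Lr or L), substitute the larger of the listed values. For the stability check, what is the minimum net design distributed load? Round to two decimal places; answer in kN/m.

-12.55 kN/m

(R or Lr) → R = 21 kN/m; (Lr or L) → Lr = 16 kN/m.
[1] 1.25(21) + 1.7(21) + 0.5(19) = 71.45
[2] 0.85(21) - 1.6(19) = -12.55
[3] 1.3(21) + 0.7(19) + 0.2(16) = 43.80
Combination 2 gives the minimum: -12.55 kN/m.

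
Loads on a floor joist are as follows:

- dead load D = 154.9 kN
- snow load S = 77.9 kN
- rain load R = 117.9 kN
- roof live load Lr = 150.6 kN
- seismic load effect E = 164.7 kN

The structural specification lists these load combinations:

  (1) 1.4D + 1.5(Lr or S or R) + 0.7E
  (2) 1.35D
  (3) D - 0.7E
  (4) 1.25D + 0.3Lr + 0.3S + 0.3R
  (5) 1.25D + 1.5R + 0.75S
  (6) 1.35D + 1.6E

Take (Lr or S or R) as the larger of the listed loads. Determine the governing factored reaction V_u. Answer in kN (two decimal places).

(Lr or S or R) → Lr = 150.6 kN.
(1) 1.4(154.9) + 1.5(150.6) + 0.7(164.7) = 216.86 + 225.90 + 115.29 = 558.05
(2) 1.35(154.9) = 209.12
(3) 1.0(154.9) - 0.7(164.7) = 154.90 - 115.29 = 39.61
(4) 1.25(154.9) + 0.3(150.6) + 0.3(77.9) + 0.3(117.9) = 193.63 + 45.18 + 23.37 + 35.37 = 297.55
(5) 1.25(154.9) + 1.5(117.9) + 0.75(77.9) = 428.90
(6) 1.35(154.9) + 1.6(164.7) = 209.12 + 263.52 = 472.64
Combination 1 governs: V_u = 558.05 kN.

558.05 kN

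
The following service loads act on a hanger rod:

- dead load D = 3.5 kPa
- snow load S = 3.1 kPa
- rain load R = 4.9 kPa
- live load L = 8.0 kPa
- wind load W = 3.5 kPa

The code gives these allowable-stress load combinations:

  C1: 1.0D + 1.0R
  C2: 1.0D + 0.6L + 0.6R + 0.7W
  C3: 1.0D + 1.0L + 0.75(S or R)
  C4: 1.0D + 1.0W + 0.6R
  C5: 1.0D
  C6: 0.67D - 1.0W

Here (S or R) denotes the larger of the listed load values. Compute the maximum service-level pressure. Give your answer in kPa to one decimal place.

15.2 kPa

(S or R) → R = 4.9 kPa.
C1: 1.0(3.5) + 1.0(4.9) = 3.5 + 4.9 = 8.4
C2: 1.0(3.5) + 0.6(8.0) + 0.6(4.9) + 0.7(3.5) = 3.5 + 4.8 + 2.9 + 2.5 = 13.7
C3: 1.0(3.5) + 1.0(8.0) + 0.75(4.9) = 3.5 + 8.0 + 3.7 = 15.2
C4: 1.0(3.5) + 1.0(3.5) + 0.6(4.9) = 3.5 + 3.5 + 2.9 = 9.9
C5: 1.0(3.5) = 3.5
C6: 0.67(3.5) - 1.0(3.5) = 2.3 - 3.5 = -1.2
The controlling combination is 3, giving 15.2 kPa.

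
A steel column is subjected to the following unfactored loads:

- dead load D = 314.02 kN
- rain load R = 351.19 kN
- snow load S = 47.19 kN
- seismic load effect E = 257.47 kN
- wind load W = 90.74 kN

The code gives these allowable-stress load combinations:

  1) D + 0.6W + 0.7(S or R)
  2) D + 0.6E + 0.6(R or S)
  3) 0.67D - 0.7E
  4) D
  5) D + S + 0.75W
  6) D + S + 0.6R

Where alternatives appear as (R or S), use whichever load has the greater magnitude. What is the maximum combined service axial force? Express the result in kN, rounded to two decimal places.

679.22 kN

(S or R) → R = 351.19 kN; (R or S) → R = 351.19 kN.
1) 1.0(314.02) + 0.6(90.74) + 0.7(351.19) = 614.30
2) 1.0(314.02) + 0.6(257.47) + 0.6(351.19) = 679.22
3) 0.67(314.02) - 0.7(257.47) = 30.16
4) 1.0(314.02) = 314.02
5) 1.0(314.02) + 1.0(47.19) + 0.75(90.74) = 429.27
6) 1.0(314.02) + 1.0(47.19) + 0.6(351.19) = 571.92
Maximum is from combination 2.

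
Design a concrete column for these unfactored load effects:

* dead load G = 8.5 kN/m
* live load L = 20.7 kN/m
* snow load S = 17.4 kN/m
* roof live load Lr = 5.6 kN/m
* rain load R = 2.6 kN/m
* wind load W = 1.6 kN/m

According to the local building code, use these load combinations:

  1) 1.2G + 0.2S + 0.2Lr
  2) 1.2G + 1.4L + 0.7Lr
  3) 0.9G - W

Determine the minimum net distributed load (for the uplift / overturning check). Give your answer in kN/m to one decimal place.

1) 1.2(8.5) + 0.2(17.4) + 0.2(5.6) = 14.8
2) 1.2(8.5) + 1.4(20.7) + 0.7(5.6) = 43.1
3) 0.9(8.5) - 1.0(1.6) = 6.1
Combination 3 gives the minimum: 6.1 kN/m.

6.1 kN/m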